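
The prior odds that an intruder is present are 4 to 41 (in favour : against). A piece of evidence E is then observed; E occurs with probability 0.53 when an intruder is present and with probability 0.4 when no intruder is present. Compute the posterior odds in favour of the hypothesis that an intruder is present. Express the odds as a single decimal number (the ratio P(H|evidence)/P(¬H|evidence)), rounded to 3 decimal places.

Prior odds = 4/41 = 0.097561.
Likelihood ratio for E = 0.53/0.4 = 1.3250.
Posterior odds = prior odds × LR = 0.12927.

Posterior odds ≈ 0.129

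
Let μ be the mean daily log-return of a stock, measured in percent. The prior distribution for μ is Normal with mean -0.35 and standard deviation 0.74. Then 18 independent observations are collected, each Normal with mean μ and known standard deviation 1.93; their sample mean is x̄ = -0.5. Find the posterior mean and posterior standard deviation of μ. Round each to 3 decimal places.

Prior precision 1/τ₀² = 1/0.74² = 1.82615; data precision n/σ² = 18/1.93² = 4.83234.
Posterior precision = 1.82615 + 4.83234 = 6.65849, giving posterior SD = 1/√6.65849 = 0.388.
Posterior mean = (1.82615·-0.35 + 4.83234·-0.5) / 6.65849 = -0.459.

Posterior mean ≈ -0.459; posterior SD ≈ 0.388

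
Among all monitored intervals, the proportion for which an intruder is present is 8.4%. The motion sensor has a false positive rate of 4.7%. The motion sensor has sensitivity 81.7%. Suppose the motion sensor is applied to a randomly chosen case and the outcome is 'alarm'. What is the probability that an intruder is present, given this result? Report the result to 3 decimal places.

Let H be the event that an intruder is present. P(H) = 0.084, so P(¬H) = 0.916. With E the 'alarm' result, P(E|H) = 0.817 and P(E|¬H) = 0.047.
P(E) = 0.817·0.084 + 0.047·0.916 = 0.068628 + 0.043052 = 0.11168.
By Bayes' theorem, P(H|E) = 0.068628 / 0.11168 = 0.615.

P(H | E) ≈ 0.615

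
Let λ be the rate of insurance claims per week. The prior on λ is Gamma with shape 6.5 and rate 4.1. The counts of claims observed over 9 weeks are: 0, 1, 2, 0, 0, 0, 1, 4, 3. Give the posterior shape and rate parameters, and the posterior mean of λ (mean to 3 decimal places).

The Poisson likelihood adds the total count to the shape and the number of exposure periods to the rate. Here ∑xᵢ = 11 and n = 9, so shape 6.5→17.5 and rate 4.1→13.1.
E[λ | data] = 17.5/13.1 = 1.336.

Posterior: Gamma(shape=17.5, rate=13.1); mean ≈ 1.336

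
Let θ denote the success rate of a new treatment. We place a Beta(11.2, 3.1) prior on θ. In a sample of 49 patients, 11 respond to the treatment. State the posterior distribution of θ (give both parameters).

The binomial likelihood is conjugate to the Beta prior: with 11 successes and 38 failures, the posterior is Beta(11.2+11, 3.1+38) = Beta(22.2, 41.1).

Posterior: Beta(22.2, 41.1)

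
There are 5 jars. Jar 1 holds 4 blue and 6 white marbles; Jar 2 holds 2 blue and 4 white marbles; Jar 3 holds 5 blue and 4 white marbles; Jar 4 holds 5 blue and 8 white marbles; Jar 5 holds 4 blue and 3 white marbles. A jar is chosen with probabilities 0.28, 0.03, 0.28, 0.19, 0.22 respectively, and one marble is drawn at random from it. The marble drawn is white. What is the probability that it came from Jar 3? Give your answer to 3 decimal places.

Posterior probability ≈ 0.238

P(white|Jar 1) = 0.6; P(white|Jar 2) = 0.6667; P(white|Jar 3) = 0.4444; P(white|Jar 4) = 0.6154; P(white|Jar 5) = 0.4286.
Prior × likelihood for each source: 0.28·0.6=0.1680, 0.03·0.6667=0.02000, 0.28·0.4444=0.1244, 0.19·0.6154=0.1169, 0.22·0.4286=0.09429. Summing gives P(white) = 0.52365.
P(Jar 3 | white) = 0.1244 / 0.52365 = 0.238.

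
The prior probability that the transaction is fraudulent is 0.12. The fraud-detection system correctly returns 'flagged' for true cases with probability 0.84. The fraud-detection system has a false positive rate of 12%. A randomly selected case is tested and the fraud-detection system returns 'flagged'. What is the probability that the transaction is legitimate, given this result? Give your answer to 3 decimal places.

P(¬H | E) ≈ 0.512

Let H be the event that the transaction is fraudulent. P(H) = 0.12, so P(¬H) = 0.88. With E the 'flagged' result, P(E|H) = 0.84 and P(E|¬H) = 0.12.
P(E) = 0.84·0.12 + 0.12·0.88 = 0.10080 + 0.10560 = 0.20640.
By Bayes' theorem, P(H|E) = 0.10080 / 0.20640 = 0.488. Hence P(¬H|E) = 1 − 0.488 = 0.512.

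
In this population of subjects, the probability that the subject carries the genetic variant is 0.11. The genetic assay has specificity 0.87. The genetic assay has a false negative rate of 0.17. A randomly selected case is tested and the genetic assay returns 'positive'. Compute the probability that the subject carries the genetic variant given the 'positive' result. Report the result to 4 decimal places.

P(H | E) ≈ 0.4411

Write H for 'the subject carries the genetic variant'. Prior odds H:¬H = 0.11/0.89 = 0.12360. For the 'positive' outcome, the likelihood ratio is 0.83/0.13 = 6.3846.
Posterior odds = 0.12360 × 6.3846 = 0.78911, so P(H|E) = 0.78911/(1+0.78911) = 0.4411.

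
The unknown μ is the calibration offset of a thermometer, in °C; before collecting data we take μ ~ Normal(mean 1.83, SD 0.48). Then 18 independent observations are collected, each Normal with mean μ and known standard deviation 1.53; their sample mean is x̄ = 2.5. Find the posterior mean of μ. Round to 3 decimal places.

Posterior mean ≈ 2.258

With known σ, the Normal prior is conjugate. Weight on the data is w = (n/σ²)/(n/σ² + 1/τ₀²) = 7.68935/(7.68935+4.34028) = 0.63920.
Posterior mean = w·x̄ + (1−w)·μ₀ = 0.63920·2.5 + 0.36080·1.83 = 2.258.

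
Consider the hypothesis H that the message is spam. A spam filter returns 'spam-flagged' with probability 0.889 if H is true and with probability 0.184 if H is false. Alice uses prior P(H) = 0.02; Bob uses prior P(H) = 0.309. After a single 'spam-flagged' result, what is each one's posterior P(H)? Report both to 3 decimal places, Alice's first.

Alice: 0.090; Bob: 0.684

The likelihood ratio for a 'spam-flagged' result is 0.889/0.184 = 4.8315.
Alice: prior odds 0.02/0.98 = 0.020408; posterior odds 0.098602; posterior probability 0.090.
Bob: prior odds 0.309/0.691 = 0.44718; posterior odds 2.1606; posterior probability 0.684.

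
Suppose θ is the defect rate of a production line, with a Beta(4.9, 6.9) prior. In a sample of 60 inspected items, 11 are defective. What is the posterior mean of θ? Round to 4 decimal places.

Posterior mean ≈ 0.2214

The binomial likelihood is conjugate to the Beta prior: with 11 successes and 49 failures, the posterior is Beta(4.9+11, 6.9+49) = Beta(15.9, 55.9).
E[θ | data] = 15.9/(15.9+55.9) = 0.2214.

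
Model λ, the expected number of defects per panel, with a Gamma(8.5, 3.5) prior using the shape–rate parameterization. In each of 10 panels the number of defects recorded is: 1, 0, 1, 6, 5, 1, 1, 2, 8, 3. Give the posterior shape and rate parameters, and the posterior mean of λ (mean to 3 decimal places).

Posterior: Gamma(shape=36.5, rate=13.5); mean ≈ 2.704

Total count ∑xᵢ = 28 over n = 10 panels.
Gamma is conjugate to the Poisson likelihood: posterior is Gamma(shape = 8.5+28 = 36.5, rate = 3.5+10 = 13.5).
Posterior mean = shape/rate = 36.5/13.5 = 2.704.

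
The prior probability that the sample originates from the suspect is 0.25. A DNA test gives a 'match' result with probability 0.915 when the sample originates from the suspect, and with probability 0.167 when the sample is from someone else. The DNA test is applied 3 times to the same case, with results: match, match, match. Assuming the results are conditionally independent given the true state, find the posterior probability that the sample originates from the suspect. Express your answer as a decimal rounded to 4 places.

Let H be the event that the sample originates from the suspect; start with P(H) = 0.25. P('match'|H) = 0.915, P('match'|¬H) = 0.167.
Update on result 1 ('match'): P(H) ← 0.915·0.2500 / (0.915·0.2500 + 0.167·0.7500) = 0.22875/0.35400 = 0.6462.
Update on result 2 ('match'): P(H) ← 0.915·0.6462 / (0.915·0.6462 + 0.167·0.3538) = 0.59126/0.65035 = 0.9091.
Update on result 3 ('match'): P(H) ← 0.915·0.9091 / (0.915·0.9091 + 0.167·0.0909) = 0.83187/0.84704 = 0.9821.

Posterior P(H) ≈ 0.9821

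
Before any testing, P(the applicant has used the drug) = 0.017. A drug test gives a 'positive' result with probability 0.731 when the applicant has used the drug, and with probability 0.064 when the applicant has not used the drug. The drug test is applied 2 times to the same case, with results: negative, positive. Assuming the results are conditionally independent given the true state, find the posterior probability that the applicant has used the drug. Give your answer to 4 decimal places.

With H the event that the applicant has used the drug, the joint likelihood of the observed sequence is P(data|H) = 0.269·0.731 = 0.19664 and P(data|¬H) = 0.936·0.064 = 0.059904.
Bayes: P(H|data) = 0.017·0.19664 / (0.017·0.19664 + 0.983·0.059904) = 0.0033429/0.062228 = 0.0537.

Posterior P(H) ≈ 0.0537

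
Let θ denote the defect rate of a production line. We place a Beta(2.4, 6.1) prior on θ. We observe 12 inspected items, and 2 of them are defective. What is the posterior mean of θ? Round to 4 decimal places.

The binomial likelihood is conjugate to the Beta prior: with 2 successes and 10 failures, the posterior is Beta(2.4+2, 6.1+10) = Beta(4.4, 16.1).
E[θ | data] = 4.4/(4.4+16.1) = 0.2146.

Posterior mean ≈ 0.2146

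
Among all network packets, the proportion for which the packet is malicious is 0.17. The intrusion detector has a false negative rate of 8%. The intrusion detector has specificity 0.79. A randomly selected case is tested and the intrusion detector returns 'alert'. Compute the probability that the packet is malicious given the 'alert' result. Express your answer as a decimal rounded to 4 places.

Let H be the event that the packet is malicious. P(H) = 0.17, so P(¬H) = 0.83. With E the 'alert' result, P(E|H) = 0.92 and P(E|¬H) = 0.21.
P(E) = 0.92·0.17 + 0.21·0.83 = 0.15640 + 0.17430 = 0.33070.
By Bayes' theorem, P(H|E) = 0.15640 / 0.33070 = 0.4729.

P(H | E) ≈ 0.4729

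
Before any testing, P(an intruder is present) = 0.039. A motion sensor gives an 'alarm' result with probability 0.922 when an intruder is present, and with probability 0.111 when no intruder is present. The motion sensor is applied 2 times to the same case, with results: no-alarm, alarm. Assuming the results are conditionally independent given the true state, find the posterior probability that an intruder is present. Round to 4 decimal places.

Let H be the event that an intruder is present; start with P(H) = 0.039. P('alarm'|H) = 0.922, P('alarm'|¬H) = 0.111.
Update on result 1 ('no-alarm'): P(H) ← 0.078·0.0390 / (0.078·0.0390 + 0.889·0.9610) = 0.0030420/0.85737 = 0.0035.
Update on result 2 ('alarm'): P(H) ← 0.922·0.0035 / (0.922·0.0035 + 0.111·0.9965) = 0.0032713/0.11388 = 0.0287.

Posterior P(H) ≈ 0.0287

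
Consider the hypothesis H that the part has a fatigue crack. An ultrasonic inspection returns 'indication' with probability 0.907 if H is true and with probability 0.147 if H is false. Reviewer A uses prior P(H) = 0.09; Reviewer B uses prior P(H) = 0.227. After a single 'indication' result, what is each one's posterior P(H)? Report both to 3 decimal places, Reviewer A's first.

P('+'|H) = 0.907, P('+'|¬H) = 0.147.
Reviewer A: numerator 0.907·0.09 = 0.081630; evidence = 0.081630+0.147·0.91 = 0.21540; posterior = 0.379.
Reviewer B: numerator 0.907·0.227 = 0.20589; evidence = 0.20589+0.147·0.773 = 0.31952; posterior = 0.644.

Reviewer A: 0.379; Reviewer B: 0.644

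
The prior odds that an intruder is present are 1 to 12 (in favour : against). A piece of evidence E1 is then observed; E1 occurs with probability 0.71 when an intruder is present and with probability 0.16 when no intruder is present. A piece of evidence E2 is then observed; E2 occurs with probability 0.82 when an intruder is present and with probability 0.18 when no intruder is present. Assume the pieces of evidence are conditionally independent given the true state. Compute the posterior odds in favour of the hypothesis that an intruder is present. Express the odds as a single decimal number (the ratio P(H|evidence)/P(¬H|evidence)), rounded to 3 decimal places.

Prior odds = 1/12 = 0.083333. In log-odds, ln(0.083333) = -2.4849.
Add log likelihood ratios: ln(4.4375) + ln(4.5556) = 3.0064.
Posterior log-odds = 0.52153, so posterior odds = exp(0.52153) = 1.6846.

Posterior odds ≈ 1.685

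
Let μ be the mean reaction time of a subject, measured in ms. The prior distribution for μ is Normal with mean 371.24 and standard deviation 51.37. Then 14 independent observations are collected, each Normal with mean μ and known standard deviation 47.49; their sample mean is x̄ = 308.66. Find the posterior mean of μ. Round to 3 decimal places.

Posterior mean ≈ 312.260

With known σ, the Normal prior is conjugate. Weight on the data is w = (n/σ²)/(n/σ² + 1/τ₀²) = 0.00620760/(0.00620760+0.00037895) = 0.94247.
Posterior mean = w·x̄ + (1−w)·μ₀ = 0.94247·308.66 + 0.057534·371.24 = 312.260.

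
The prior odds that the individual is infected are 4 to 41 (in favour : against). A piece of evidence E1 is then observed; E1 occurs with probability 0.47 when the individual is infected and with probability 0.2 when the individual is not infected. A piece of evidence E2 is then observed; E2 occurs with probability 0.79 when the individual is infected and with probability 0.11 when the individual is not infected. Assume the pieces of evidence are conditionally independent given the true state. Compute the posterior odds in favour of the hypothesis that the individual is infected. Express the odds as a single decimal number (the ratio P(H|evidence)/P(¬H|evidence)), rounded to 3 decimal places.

Posterior odds ≈ 1.647

Prior odds = 4/41 = 0.097561.
Likelihood ratio for E1 = 0.47/0.2 = 2.3500.
Likelihood ratio for E2 = 0.79/0.11 = 7.1818.
Posterior odds = prior odds × LR₁ × LR₂ = 1.6466.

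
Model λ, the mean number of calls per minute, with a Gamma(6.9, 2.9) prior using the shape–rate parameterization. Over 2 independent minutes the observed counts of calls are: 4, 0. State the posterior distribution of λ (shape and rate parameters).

Total count ∑xᵢ = 4 over n = 2 minutes.
Gamma is conjugate to the Poisson likelihood: posterior is Gamma(shape = 6.9+4 = 10.9, rate = 2.9+2 = 4.9).

Posterior: Gamma(shape=10.9, rate=4.9)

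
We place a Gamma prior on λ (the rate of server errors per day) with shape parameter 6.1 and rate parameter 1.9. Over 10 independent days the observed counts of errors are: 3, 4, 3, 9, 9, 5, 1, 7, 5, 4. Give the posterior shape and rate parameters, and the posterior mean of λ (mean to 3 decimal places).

Posterior: Gamma(shape=56.1, rate=11.9); mean ≈ 4.714

The Poisson likelihood adds the total count to the shape and the number of exposure periods to the rate. Here ∑xᵢ = 50 and n = 10, so shape 6.1→56.1 and rate 1.9→11.9.
Posterior mean = shape/rate = 56.1/11.9 = 4.714.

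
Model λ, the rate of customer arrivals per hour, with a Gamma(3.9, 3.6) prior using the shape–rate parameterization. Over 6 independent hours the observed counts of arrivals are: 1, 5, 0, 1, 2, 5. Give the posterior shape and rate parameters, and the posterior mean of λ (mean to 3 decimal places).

Total count ∑xᵢ = 14 over n = 6 hours.
Gamma is conjugate to the Poisson likelihood: posterior is Gamma(shape = 3.9+14 = 17.9, rate = 3.6+6 = 9.6).
Posterior mean = shape/rate = 17.9/9.6 = 1.865.

Posterior: Gamma(shape=17.9, rate=9.6); mean ≈ 1.865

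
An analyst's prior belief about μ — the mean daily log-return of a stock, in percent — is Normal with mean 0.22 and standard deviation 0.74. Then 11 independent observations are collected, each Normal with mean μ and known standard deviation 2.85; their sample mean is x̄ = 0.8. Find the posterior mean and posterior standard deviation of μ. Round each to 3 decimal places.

Posterior mean ≈ 0.467; posterior SD ≈ 0.561

With known σ, the Normal prior is conjugate. Weight on the data is w = (n/σ²)/(n/σ² + 1/τ₀²) = 1.35426/(1.35426+1.82615) = 0.42581.
Posterior mean = w·x̄ + (1−w)·μ₀ = 0.42581·0.8 + 0.57419·0.22 = 0.467. Posterior variance = 1/(1.35426+1.82615) = 0.314425, so SD = 0.561.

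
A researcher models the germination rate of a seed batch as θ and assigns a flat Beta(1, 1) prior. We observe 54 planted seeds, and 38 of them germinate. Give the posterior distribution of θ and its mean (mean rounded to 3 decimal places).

The binomial likelihood is conjugate to the Beta prior: with 38 successes and 16 failures, the posterior is Beta(1+38, 1+16) = Beta(39, 17).
E[θ | data] = 39/(39+17) = 0.696.

Posterior: Beta(39, 17); mean ≈ 0.696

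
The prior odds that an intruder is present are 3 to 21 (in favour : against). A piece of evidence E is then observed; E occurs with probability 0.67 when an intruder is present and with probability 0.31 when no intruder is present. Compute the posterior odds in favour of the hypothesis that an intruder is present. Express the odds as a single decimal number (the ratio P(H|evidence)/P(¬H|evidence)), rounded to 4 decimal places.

Prior odds = 3/21 = 0.14286.
Likelihood ratio for E = 0.67/0.31 = 2.1613.
Posterior odds = prior odds × LR = 0.30876.

Posterior odds ≈ 0.3088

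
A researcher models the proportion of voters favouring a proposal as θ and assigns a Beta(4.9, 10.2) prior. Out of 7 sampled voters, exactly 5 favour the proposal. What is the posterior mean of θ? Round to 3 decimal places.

Posterior mean ≈ 0.448

Observing 5 successes and 2 failures updates Beta(4.9, 10.2) by adding the success and failure counts to the two shape parameters: α = 4.9+5 = 9.9, β = 10.2+2 = 12.2.
E[θ | data] = 9.9/(9.9+12.2) = 0.448.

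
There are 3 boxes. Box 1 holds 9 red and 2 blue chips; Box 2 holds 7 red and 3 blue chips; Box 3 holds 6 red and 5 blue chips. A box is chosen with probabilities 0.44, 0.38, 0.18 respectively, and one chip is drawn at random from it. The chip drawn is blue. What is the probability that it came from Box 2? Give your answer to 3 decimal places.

Tabulate prior·likelihood by source: [1] prior 0.44, lik 0.1818, product 0.08000; [2] prior 0.38, lik 0.3, product 0.1140; [3] prior 0.18, lik 0.4545, product 0.08182.
Normalizing constant = 0.27582; the posterior for Box 2 is its product over the sum, 0.1140/0.27582 = 0.413.

Posterior probability ≈ 0.413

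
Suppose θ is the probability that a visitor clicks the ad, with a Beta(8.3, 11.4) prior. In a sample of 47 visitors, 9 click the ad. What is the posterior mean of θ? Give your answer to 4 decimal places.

Posterior mean ≈ 0.2594

Observing 9 successes and 38 failures updates Beta(8.3, 11.4) by adding the success and failure counts to the two shape parameters: α = 8.3+9 = 17.3, β = 11.4+38 = 49.4.
Posterior mean = α/(α+β) = 17.3/66.7 = 0.2594.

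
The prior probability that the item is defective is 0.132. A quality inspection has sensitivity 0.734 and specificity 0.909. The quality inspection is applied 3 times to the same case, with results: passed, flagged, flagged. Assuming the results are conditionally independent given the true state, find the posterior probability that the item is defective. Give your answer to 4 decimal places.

With H the event that the item is defective, the joint likelihood of the observed sequence is P(data|H) = 0.266·0.734·0.734 = 0.14331 and P(data|¬H) = 0.909·0.091·0.091 = 0.0075274.
Bayes: P(H|data) = 0.132·0.14331 / (0.132·0.14331 + 0.868·0.0075274) = 0.018917/0.025451 = 0.7433.

Posterior P(H) ≈ 0.7433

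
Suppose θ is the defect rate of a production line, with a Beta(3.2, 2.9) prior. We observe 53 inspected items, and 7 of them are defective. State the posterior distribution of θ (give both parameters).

Posterior: Beta(10.2, 48.9)

The binomial likelihood is conjugate to the Beta prior: with 7 successes and 46 failures, the posterior is Beta(3.2+7, 2.9+46) = Beta(10.2, 48.9).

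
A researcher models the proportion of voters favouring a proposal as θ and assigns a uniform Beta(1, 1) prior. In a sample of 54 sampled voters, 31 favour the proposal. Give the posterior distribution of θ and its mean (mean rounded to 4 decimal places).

The binomial likelihood is conjugate to the Beta prior: with 31 successes and 23 failures, the posterior is Beta(1+31, 1+23) = Beta(32, 24).
Posterior mean = α/(α+β) = 32/56 = 0.5714.

Posterior: Beta(32, 24); mean ≈ 0.5714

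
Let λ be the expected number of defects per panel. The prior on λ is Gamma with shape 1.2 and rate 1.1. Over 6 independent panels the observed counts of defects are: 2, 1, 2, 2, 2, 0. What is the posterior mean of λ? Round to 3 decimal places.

The Poisson likelihood adds the total count to the shape and the number of exposure periods to the rate. Here ∑xᵢ = 9 and n = 6, so shape 1.2→10.2 and rate 1.1→7.1.
Posterior mean = shape/rate = 10.2/7.1 = 1.437.

Posterior mean ≈ 1.437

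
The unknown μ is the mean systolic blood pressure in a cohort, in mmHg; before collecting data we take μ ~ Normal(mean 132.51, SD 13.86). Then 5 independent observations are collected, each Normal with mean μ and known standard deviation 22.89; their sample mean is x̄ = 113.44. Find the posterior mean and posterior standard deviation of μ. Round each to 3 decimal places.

With known σ, the Normal prior is conjugate. Weight on the data is w = (n/σ²)/(n/σ² + 1/τ₀²) = 0.00954286/(0.00954286+0.00520563) = 0.64704.
Posterior mean = w·x̄ + (1−w)·μ₀ = 0.64704·113.44 + 0.35296·132.51 = 120.171. Posterior variance = 1/(0.00954286+0.00520563) = 67.8036, so SD = 8.234.

Posterior mean ≈ 120.171; posterior SD ≈ 8.234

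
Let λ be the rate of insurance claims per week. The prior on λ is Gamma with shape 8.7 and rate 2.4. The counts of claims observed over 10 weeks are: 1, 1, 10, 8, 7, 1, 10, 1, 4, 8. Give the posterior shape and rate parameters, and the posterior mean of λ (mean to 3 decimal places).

The Poisson likelihood adds the total count to the shape and the number of exposure periods to the rate. Here ∑xᵢ = 51 and n = 10, so shape 8.7→59.7 and rate 2.4→12.4.
E[λ | data] = 59.7/12.4 = 4.815.

Posterior: Gamma(shape=59.7, rate=12.4); mean ≈ 4.815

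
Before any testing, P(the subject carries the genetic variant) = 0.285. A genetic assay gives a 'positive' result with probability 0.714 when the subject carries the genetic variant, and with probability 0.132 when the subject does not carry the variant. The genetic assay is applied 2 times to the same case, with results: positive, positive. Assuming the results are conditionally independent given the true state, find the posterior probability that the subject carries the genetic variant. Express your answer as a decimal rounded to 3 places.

Let H be the event that the subject carries the genetic variant; start with P(H) = 0.285. P('positive'|H) = 0.714, P('positive'|¬H) = 0.132.
Update on result 1 ('positive'): P(H) ← 0.714·0.2850 / (0.714·0.2850 + 0.132·0.7150) = 0.20349/0.29787 = 0.6832.
Update on result 2 ('positive'): P(H) ← 0.714·0.6832 / (0.714·0.6832 + 0.132·0.3168) = 0.48777/0.52959 = 0.9210.

Posterior P(H) ≈ 0.921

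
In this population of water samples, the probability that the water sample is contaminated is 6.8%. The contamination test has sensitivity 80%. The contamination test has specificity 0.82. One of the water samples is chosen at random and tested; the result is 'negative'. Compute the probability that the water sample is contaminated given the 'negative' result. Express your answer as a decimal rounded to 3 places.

P(H | E) ≈ 0.017

Let H be the event that the water sample is contaminated. P(H) = 0.068, so P(¬H) = 0.932. With E the 'negative' result, P(E|H) = 0.2 and P(E|¬H) = 0.82.
P(E) = 0.2·0.068 + 0.82·0.932 = 0.013600 + 0.76424 = 0.77784.
By Bayes' theorem, P(H|E) = 0.013600 / 0.77784 = 0.017.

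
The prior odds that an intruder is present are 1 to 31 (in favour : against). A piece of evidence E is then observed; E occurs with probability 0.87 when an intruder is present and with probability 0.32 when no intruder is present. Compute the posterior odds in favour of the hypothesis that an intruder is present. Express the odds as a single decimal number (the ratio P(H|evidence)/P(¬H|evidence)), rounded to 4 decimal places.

Prior odds = 1/31 = 0.032258. In log-odds, ln(0.032258) = -3.4340.
Add log likelihood ratio: ln(2.7188) = 1.0002.
Posterior log-odds = -2.4338, so posterior odds = exp(-2.4338) = 0.087702.

Posterior odds ≈ 0.0877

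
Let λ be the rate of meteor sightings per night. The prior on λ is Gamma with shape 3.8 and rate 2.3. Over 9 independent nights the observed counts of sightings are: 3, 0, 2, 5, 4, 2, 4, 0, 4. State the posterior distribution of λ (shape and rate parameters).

Total count ∑xᵢ = 24 over n = 9 nights.
Gamma is conjugate to the Poisson likelihood: posterior is Gamma(shape = 3.8+24 = 27.8, rate = 2.3+9 = 11.3).

Posterior: Gamma(shape=27.8, rate=11.3)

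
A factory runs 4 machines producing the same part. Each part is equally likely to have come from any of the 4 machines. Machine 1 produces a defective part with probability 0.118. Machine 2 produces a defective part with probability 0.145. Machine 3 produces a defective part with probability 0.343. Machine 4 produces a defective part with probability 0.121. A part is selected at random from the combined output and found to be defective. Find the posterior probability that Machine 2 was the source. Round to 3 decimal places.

P(defective|M1) = 0.118; P(defective|M2) = 0.145; P(defective|M3) = 0.343; P(defective|M4) = 0.121.
Prior × likelihood for each source: 0.25·0.118=0.02950, 0.25·0.145=0.03625, 0.25·0.343=0.08575, 0.25·0.121=0.03025. Summing gives P(defective) = 0.18175.
P(Machine 2 | defective) = 0.03625 / 0.18175 = 0.199.

Posterior probability ≈ 0.199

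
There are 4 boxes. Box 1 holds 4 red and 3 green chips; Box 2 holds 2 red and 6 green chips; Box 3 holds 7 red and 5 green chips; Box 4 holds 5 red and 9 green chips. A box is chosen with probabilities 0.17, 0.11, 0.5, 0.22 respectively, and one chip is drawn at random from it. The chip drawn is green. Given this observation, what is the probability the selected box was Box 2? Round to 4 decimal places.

Tabulate prior·likelihood by source: [1] prior 0.17, lik 0.4286, product 0.07286; [2] prior 0.11, lik 0.75, product 0.08250; [3] prior 0.5, lik 0.4167, product 0.2083; [4] prior 0.22, lik 0.6429, product 0.1414.
Normalizing constant = 0.50512; the posterior for Box 2 is its product over the sum, 0.08250/0.50512 = 0.1633.

Posterior probability ≈ 0.1633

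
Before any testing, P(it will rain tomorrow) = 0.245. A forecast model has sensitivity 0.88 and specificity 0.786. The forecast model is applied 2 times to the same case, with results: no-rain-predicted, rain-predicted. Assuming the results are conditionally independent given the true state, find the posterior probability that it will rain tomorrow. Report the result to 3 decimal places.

Posterior P(H) ≈ 0.169

Let H be the event that it will rain tomorrow; start with P(H) = 0.245. P('rain-predicted'|H) = 0.88, P('rain-predicted'|¬H) = 0.214.
Update on result 1 ('no-rain-predicted'): P(H) ← 0.12·0.2450 / (0.12·0.2450 + 0.786·0.7550) = 0.029400/0.62283 = 0.0472.
Update on result 2 ('rain-predicted'): P(H) ← 0.88·0.0472 / (0.88·0.0472 + 0.214·0.9528) = 0.041539/0.24544 = 0.1692.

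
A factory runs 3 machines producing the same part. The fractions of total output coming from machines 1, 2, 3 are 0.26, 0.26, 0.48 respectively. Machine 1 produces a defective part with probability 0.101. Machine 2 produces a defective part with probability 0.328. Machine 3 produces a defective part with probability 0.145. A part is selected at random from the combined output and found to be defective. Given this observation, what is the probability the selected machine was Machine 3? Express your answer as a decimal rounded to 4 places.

Posterior probability ≈ 0.3842

Tabulate prior·likelihood by source: [1] prior 0.26, lik 0.101, product 0.02626; [2] prior 0.26, lik 0.328, product 0.08528; [3] prior 0.48, lik 0.145, product 0.06960.
Normalizing constant = 0.18114; the posterior for Machine 3 is its product over the sum, 0.06960/0.18114 = 0.3842.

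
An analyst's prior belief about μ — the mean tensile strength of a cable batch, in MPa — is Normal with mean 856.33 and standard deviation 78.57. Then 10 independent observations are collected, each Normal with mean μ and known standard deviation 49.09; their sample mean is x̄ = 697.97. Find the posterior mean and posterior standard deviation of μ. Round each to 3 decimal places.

Posterior mean ≈ 703.920; posterior SD ≈ 15.229

With known σ, the Normal prior is conjugate. Weight on the data is w = (n/σ²)/(n/σ² + 1/τ₀²) = 0.00414967/(0.00414967+0.00016199) = 0.96243.
Posterior mean = w·x̄ + (1−w)·μ₀ = 0.96243·697.97 + 0.037570·856.33 = 703.920. Posterior variance = 1/(0.00414967+0.00016199) = 231.929, so SD = 15.229.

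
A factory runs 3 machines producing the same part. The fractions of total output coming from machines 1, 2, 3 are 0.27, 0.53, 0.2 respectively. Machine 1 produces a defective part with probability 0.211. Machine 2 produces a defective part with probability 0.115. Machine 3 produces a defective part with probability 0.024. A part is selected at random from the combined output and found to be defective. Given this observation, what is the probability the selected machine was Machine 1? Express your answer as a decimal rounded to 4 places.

Posterior probability ≈ 0.4642

Tabulate prior·likelihood by source: [1] prior 0.27, lik 0.211, product 0.05697; [2] prior 0.53, lik 0.115, product 0.06095; [3] prior 0.2, lik 0.024, product 0.004800.
Normalizing constant = 0.12272; the posterior for Machine 1 is its product over the sum, 0.05697/0.12272 = 0.4642.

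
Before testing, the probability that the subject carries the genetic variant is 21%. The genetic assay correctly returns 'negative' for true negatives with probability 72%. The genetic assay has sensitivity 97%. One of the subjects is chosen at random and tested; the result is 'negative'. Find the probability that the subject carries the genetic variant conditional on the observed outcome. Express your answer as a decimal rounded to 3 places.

P(H | E) ≈ 0.011

Let H be the event that the subject carries the genetic variant. P(H) = 0.21, so P(¬H) = 0.79. With E the 'negative' result, P(E|H) = 0.03 and P(E|¬H) = 0.72.
P(E) = 0.03·0.21 + 0.72·0.79 = 0.0063000 + 0.56880 = 0.57510.
By Bayes' theorem, P(H|E) = 0.0063000 / 0.57510 = 0.011.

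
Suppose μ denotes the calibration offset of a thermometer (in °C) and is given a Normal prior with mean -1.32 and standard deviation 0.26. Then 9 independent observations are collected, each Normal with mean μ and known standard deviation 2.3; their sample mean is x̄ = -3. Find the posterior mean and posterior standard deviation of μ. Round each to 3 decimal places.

Posterior mean ≈ -1.493; posterior SD ≈ 0.246

With known σ, the Normal prior is conjugate. Weight on the data is w = (n/σ²)/(n/σ² + 1/τ₀²) = 1.70132/(1.70132+14.7929) = 0.10315.
Posterior mean = w·x̄ + (1−w)·μ₀ = 0.10315·-3 + 0.89685·-1.32 = -1.493. Posterior variance = 1/(1.70132+14.7929) = 0.0606273, so SD = 0.246.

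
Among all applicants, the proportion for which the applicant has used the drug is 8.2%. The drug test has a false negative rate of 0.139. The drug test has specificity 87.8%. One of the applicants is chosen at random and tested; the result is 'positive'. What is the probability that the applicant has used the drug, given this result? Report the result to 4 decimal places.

Let H be the event that the applicant has used the drug. P(H) = 0.082, so P(¬H) = 0.918. With E the 'positive' result, P(E|H) = 0.861 and P(E|¬H) = 0.122.
P(E) = 0.861·0.082 + 0.122·0.918 = 0.070602 + 0.11200 = 0.18260.
By Bayes' theorem, P(H|E) = 0.070602 / 0.18260 = 0.3867.

P(H | E) ≈ 0.3867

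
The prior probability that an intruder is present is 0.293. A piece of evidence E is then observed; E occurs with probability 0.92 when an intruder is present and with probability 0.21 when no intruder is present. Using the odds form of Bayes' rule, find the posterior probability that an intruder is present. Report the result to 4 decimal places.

Posterior probability ≈ 0.6448

Prior odds = 0.293/(1−0.293) = 0.41443.
Likelihood ratio for E = 0.92/0.21 = 4.3810.
Posterior odds = prior odds × LR = 1.8156.
Posterior probability = odds/(1+odds) = 1.8156/2.8156 = 0.6448.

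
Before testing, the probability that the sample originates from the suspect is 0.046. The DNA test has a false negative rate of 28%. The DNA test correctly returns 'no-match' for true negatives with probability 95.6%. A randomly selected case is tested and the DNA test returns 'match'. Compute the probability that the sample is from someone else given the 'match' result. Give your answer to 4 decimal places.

P(¬H | E) ≈ 0.5590

Write H for 'the sample originates from the suspect'. Prior odds H:¬H = 0.046/0.954 = 0.048218. For the 'match' outcome, the likelihood ratio is 0.72/0.044 = 16.364.
Posterior odds = 0.048218 × 16.364 = 0.78902, so P(H|E) = 0.78902/(1+0.78902) = 0.4410. Then P(¬H|E) = 1 − 0.4410 = 0.5590.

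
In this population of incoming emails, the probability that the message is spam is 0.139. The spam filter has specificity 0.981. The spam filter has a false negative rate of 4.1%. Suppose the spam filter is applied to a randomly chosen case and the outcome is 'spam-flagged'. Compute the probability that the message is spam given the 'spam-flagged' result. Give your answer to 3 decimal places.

Write H for 'the message is spam'. Prior odds H:¬H = 0.139/0.861 = 0.16144. For the 'spam-flagged' outcome, the likelihood ratio is 0.959/0.019 = 50.474.
Posterior odds = 0.16144 × 50.474 = 8.1485, so P(H|E) = 8.1485/(1+8.1485) = 0.891.

P(H | E) ≈ 0.891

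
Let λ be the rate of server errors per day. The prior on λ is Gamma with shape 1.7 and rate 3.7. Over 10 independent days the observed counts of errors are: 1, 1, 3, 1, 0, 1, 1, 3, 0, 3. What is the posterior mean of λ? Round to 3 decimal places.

Posterior mean ≈ 1.146

The Poisson likelihood adds the total count to the shape and the number of exposure periods to the rate. Here ∑xᵢ = 14 and n = 10, so shape 1.7→15.7 and rate 3.7→13.7.
Posterior mean = shape/rate = 15.7/13.7 = 1.146.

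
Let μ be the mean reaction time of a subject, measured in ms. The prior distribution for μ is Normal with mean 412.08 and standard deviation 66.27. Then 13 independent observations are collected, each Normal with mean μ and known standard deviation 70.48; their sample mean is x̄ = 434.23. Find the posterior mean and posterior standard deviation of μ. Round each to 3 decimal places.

Posterior mean ≈ 432.457; posterior SD ≈ 18.749

With known σ, the Normal prior is conjugate. Weight on the data is w = (n/σ²)/(n/σ² + 1/τ₀²) = 0.00261705/(0.00261705+0.00022770) = 0.91996.
Posterior mean = w·x̄ + (1−w)·μ₀ = 0.91996·434.23 + 0.080043·412.08 = 432.457. Posterior variance = 1/(0.00261705+0.00022770) = 351.525, so SD = 18.749.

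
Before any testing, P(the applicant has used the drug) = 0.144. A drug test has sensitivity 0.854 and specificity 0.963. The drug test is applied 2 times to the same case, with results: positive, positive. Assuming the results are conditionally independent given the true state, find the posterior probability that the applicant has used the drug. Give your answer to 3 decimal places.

Let H be the event that the applicant has used the drug; start with P(H) = 0.144. P('positive'|H) = 0.854, P('positive'|¬H) = 0.037.
Update on result 1 ('positive'): P(H) ← 0.854·0.1440 / (0.854·0.1440 + 0.037·0.8560) = 0.12298/0.15465 = 0.7952.
Update on result 2 ('positive'): P(H) ← 0.854·0.7952 / (0.854·0.7952 + 0.037·0.2048) = 0.67910/0.68668 = 0.9890.

Posterior P(H) ≈ 0.989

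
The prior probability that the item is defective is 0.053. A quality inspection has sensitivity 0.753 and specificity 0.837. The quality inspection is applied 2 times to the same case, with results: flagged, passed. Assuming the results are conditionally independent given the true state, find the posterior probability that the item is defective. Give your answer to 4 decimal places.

Posterior P(H) ≈ 0.0709

Let H be the event that the item is defective; start with P(H) = 0.053. P('flagged'|H) = 0.753, P('flagged'|¬H) = 0.163.
Update on result 1 ('flagged'): P(H) ← 0.753·0.0530 / (0.753·0.0530 + 0.163·0.9470) = 0.039909/0.19427 = 0.2054.
Update on result 2 ('passed'): P(H) ← 0.247·0.2054 / (0.247·0.2054 + 0.837·0.7946) = 0.050741/0.71580 = 0.0709.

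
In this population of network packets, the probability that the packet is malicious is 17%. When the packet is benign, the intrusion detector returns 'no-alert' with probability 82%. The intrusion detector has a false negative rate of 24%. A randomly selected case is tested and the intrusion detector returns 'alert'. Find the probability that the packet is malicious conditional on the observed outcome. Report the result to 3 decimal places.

Let H be the event that the packet is malicious. P(H) = 0.17, so P(¬H) = 0.83. With E the 'alert' result, P(E|H) = 0.76 and P(E|¬H) = 0.18.
P(E) = 0.76·0.17 + 0.18·0.83 = 0.12920 + 0.14940 = 0.27860.
By Bayes' theorem, P(H|E) = 0.12920 / 0.27860 = 0.464.

P(H | E) ≈ 0.464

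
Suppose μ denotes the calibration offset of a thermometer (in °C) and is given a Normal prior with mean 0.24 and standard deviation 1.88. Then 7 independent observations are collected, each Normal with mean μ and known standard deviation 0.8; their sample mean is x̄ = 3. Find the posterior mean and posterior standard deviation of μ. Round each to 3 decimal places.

With known σ, the Normal prior is conjugate. Weight on the data is w = (n/σ²)/(n/σ² + 1/τ₀²) = 10.9375/(10.9375+0.282933) = 0.97478.
Posterior mean = w·x̄ + (1−w)·μ₀ = 0.97478·3 + 0.025216·0.24 = 2.930. Posterior variance = 1/(10.9375+0.282933) = 0.0891231, so SD = 0.299.

Posterior mean ≈ 2.930; posterior SD ≈ 0.299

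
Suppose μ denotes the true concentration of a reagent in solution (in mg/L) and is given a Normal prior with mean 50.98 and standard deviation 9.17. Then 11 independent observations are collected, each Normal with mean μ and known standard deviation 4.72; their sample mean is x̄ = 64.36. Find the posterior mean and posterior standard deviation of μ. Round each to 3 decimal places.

Prior precision 1/τ₀² = 1/9.17² = 0.0118922; data precision n/σ² = 11/4.72² = 0.493752.
Posterior precision = 0.0118922 + 0.493752 = 0.505644, giving posterior SD = 1/√0.505644 = 1.406.
Posterior mean = (0.0118922·50.98 + 0.493752·64.36) / 0.505644 = 64.045.

Posterior mean ≈ 64.045; posterior SD ≈ 1.406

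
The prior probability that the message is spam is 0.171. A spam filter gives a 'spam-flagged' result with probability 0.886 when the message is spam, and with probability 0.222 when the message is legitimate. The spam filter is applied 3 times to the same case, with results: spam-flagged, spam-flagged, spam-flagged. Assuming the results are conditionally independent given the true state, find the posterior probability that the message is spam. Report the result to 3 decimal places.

Posterior P(H) ≈ 0.929

With H the event that the message is spam, the joint likelihood of the observed sequence is P(data|H) = 0.886·0.886·0.886 = 0.69551 and P(data|¬H) = 0.222·0.222·0.222 = 0.010941.
Bayes: P(H|data) = 0.171·0.69551 / (0.171·0.69551 + 0.829·0.010941) = 0.11893/0.12800 = 0.9291.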